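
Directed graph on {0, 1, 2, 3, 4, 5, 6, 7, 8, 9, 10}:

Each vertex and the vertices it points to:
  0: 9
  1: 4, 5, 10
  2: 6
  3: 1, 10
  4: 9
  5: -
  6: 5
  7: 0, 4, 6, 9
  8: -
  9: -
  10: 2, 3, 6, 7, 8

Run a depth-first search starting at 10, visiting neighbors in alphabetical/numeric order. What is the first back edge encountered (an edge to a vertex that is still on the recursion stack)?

1→10

DFS from 10 (visiting neighbors in alphabetical/numeric order); mark gray on enter, black on exit:
10 gray
  2 gray
    6 gray
      5 gray
      5 black
    6 black
  2 black
  3 gray
    1 gray
      4 gray
        9 gray
        9 black
      4 black
      1→5: 5 black — skip
      1→10: 10 is gray → back edge
First back edge: 1 → 10.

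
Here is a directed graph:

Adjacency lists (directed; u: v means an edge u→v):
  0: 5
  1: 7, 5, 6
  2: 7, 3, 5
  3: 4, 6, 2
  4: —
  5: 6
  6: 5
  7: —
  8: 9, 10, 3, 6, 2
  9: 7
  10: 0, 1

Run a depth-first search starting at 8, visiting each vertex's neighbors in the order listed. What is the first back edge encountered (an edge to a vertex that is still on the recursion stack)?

DFS from 8 (visiting each vertex's neighbors in the order listed); mark gray on enter, black on exit:
8 gray
  9 gray
    7 gray
    7 black
  9 black
  10 gray
    0 gray
      5 gray
        6 gray
          6→5: 5 is gray → back edge
First back edge: 6 → 5.

6→5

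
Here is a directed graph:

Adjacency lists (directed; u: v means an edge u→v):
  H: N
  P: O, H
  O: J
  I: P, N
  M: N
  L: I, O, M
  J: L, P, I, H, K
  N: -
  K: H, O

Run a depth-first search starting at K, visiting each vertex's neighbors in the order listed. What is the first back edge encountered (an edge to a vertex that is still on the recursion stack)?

P->O

DFS from K (visiting each vertex's neighbors in the order listed); mark gray on enter, black on exit:
K gray
  H gray
    N gray
    N black
  H black
  O gray
    J gray
      L gray
        I gray
          P gray
            P→O: O is gray → back edge
First back edge: P → O.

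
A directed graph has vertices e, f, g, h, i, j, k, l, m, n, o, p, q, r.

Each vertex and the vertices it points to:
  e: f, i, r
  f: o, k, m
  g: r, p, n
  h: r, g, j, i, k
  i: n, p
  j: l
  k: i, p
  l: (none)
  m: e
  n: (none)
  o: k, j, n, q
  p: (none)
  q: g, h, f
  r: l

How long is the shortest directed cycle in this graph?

3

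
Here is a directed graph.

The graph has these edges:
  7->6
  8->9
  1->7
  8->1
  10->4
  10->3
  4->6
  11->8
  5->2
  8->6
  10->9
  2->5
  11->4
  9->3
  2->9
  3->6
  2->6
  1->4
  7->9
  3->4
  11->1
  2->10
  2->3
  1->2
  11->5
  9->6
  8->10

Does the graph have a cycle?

DFS with white/gray/black marking, starting from 6:
6 gray
6 black
1 gray
  4 gray
    4→6: 6 black — skip
  4 black
  7 gray
    9 gray
      9→6: 6 black — skip
      3 gray
        3→4: 4 black — skip
        3→6: 6 black — skip
      3 black
    9 black
    7→6: 6 black — skip
  7 black
  2 gray
    10 gray
      10→3: 3 black — skip
      10→9: 9 black — skip
      10→4: 4 black — skip
    10 black
    2→9: 9 black — skip
    5 gray
      5→2: 2 is gray → back edge
Back edge found, so a cycle exists: 2 → 5 → 2.

Yes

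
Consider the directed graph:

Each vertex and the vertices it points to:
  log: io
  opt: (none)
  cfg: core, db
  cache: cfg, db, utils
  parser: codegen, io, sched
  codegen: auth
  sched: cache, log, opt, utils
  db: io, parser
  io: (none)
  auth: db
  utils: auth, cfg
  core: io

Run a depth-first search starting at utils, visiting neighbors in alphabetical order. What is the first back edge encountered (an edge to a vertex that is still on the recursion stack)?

codegen→auth

DFS from utils (visiting neighbors in alphabetical order); mark gray on enter, black on exit:
utils gray
  auth gray
    db gray
      io gray
      io black
      parser gray
        codegen gray
          codegen→auth: auth is gray → back edge
First back edge: codegen → auth.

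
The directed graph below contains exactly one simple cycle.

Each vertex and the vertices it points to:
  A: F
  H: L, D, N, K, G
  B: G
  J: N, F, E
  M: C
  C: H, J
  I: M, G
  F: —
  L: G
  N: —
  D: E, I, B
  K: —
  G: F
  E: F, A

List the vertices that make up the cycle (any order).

C, D, H, I, M

DFS with gray/black marking from C:
C gray
  H gray
    L gray
      G gray
        F gray
        F black
      G black
    L black
    D gray
      E gray
        E→F: F black — skip
        A gray
          A→F: F black — skip
        A black
      E black
      I gray
        M gray
          M→C: C is gray → back edge
Back edge closes the cycle C → H → D → I → M → C; its vertices are {C, D, H, I, M}.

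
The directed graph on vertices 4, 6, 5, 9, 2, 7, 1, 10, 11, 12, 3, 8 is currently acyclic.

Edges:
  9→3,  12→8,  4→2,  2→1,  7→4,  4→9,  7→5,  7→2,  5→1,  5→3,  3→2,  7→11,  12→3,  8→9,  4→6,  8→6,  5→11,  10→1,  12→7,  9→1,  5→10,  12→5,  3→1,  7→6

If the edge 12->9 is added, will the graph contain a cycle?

Adding 12→9 creates a cycle iff 9 can already reach 12.
Explore from 9: no path reaches 12. The graph stays acyclic.

No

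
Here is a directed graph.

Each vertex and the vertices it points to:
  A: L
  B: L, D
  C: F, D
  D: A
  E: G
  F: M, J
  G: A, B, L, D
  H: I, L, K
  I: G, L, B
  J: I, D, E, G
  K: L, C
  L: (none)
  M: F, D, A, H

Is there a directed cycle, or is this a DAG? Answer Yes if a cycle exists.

Yes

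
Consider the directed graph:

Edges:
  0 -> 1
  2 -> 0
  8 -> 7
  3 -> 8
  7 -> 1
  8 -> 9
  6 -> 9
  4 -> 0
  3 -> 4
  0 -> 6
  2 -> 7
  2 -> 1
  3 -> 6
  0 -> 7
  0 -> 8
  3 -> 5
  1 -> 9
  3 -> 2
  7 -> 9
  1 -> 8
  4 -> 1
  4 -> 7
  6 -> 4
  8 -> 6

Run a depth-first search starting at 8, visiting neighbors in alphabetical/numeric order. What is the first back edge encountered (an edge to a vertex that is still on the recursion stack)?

1->8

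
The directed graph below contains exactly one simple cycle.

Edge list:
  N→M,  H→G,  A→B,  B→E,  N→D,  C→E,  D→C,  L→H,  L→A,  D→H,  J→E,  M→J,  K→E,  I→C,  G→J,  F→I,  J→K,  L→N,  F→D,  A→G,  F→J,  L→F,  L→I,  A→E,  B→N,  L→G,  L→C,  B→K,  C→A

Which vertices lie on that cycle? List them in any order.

A, B, C, D, N

DFS with gray/black marking from N:
N gray
  M gray
    J gray
      K gray
        E gray
        E black
      K black
      J→E: E black — skip
    J black
  M black
  D gray
    H gray
      G gray
        G→J: J black — skip
      G black
    H black
    C gray
      A gray
        A→E: E black — skip
        B gray
          B→K: K black — skip
          B→N: N is gray → back edge
Back edge closes the cycle N → D → C → A → B → N; its vertices are {A, B, C, D, N}.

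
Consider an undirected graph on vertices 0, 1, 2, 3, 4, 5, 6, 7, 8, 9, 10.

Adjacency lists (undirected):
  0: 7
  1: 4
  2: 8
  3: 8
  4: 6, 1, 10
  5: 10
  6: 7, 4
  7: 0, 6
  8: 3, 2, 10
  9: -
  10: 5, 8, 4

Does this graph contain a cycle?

DFS, tracking each vertex's parent; an edge to a visited non-parent vertex closes a cycle.
Start from 0:
visit 0 (parent –)
  visit 7 (parent 0)
    7–0: parent, skip
    visit 6 (parent 7)
      6–7: parent, skip
      visit 4 (parent 6)
        4–6: parent, skip
        visit 1 (parent 4)
          1–4: parent, skip
        visit 10 (parent 4)
          visit 5 (parent 10)
            5–10: parent, skip
          visit 8 (parent 10)
            visit 3 (parent 8)
              3–8: parent, skip
            visit 2 (parent 8)
              2–8: parent, skip
            8–10: parent, skip
          10–4: parent, skip
visit 9 (parent –)
No non-parent visited neighbor found — the graph is a forest.

No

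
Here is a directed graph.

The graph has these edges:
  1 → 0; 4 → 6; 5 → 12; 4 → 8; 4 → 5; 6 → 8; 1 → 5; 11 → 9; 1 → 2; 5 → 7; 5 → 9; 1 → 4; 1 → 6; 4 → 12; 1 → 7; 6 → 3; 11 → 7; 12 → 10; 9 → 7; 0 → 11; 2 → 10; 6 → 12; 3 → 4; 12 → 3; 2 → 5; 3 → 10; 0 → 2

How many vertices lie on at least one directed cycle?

5

A vertex is on a directed cycle iff it belongs to a strongly connected component of size ≥ 2 (or has a self-loop).
The vertices on cycles are {3, 4, 5, 6, 12} — 5 in total.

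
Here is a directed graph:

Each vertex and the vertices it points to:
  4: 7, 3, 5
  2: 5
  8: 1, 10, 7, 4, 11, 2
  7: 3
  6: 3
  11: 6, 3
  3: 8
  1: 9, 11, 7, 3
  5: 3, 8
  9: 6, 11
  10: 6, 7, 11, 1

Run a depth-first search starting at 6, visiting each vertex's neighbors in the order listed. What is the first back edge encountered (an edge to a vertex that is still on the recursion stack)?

DFS from 6 (visiting each vertex's neighbors in the order listed); mark gray on enter, black on exit:
6 gray
  3 gray
    8 gray
      1 gray
        9 gray
          9→6: 6 is gray → back edge
First back edge: 9 → 6.

9->6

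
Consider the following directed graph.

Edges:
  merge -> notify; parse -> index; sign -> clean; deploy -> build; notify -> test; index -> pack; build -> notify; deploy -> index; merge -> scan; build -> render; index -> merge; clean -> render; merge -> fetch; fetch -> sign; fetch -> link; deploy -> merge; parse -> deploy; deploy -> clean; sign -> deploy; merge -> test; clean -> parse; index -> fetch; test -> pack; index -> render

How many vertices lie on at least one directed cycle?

7

A vertex is on a directed cycle iff it belongs to a strongly connected component of size ≥ 2 (or has a self-loop).
The vertices on cycles are {sign, clean, fetch, index, merge, parse, deploy} — 7 in total.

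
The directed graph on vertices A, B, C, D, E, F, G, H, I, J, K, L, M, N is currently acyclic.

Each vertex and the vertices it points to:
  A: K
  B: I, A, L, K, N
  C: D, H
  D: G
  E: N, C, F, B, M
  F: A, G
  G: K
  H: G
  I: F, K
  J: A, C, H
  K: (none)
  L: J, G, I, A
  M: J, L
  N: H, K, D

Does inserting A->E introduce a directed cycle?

Yes

Adding A→E creates a cycle iff E can already reach A.
Path from E: E → B → A.
So E → … → A → E is a cycle.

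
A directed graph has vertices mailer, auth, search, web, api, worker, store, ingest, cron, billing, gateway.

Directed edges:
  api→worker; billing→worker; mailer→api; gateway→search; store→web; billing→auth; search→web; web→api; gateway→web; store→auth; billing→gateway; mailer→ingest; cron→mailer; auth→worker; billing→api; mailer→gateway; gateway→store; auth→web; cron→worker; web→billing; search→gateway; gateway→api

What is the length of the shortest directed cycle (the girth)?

2

For each vertex v, BFS finds the shortest path from v back to v.
The shortest such closed walk is gateway → search → gateway, length 2.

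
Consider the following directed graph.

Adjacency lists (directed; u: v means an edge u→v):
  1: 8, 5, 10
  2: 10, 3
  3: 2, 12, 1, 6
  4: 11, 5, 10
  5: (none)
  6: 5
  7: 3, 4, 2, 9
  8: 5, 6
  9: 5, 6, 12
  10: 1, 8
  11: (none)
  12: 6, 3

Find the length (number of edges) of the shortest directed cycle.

For each vertex v, BFS finds the shortest path from v back to v.
The shortest such closed walk is 2 → 3 → 2, length 2.

2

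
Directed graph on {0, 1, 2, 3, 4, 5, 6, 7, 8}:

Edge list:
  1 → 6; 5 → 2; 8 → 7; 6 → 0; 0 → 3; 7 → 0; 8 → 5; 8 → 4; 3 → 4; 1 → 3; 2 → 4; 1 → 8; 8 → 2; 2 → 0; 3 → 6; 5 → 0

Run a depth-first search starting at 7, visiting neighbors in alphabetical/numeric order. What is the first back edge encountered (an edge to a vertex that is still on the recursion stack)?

6→0

DFS from 7 (visiting neighbors in alphabetical/numeric order); mark gray on enter, black on exit:
7 gray
  0 gray
    3 gray
      4 gray
      4 black
      6 gray
        6→0: 0 is gray → back edge
First back edge: 6 → 0.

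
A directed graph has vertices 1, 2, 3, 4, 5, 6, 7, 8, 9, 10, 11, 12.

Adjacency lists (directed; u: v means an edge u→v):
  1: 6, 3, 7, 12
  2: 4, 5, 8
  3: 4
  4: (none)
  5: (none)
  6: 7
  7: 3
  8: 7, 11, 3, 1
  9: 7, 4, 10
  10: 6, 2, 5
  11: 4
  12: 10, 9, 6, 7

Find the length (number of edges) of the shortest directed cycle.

5

For each vertex v, BFS finds the shortest path from v back to v.
The shortest such closed walk is 1 → 12 → 10 → 2 → 8 → 1, length 5.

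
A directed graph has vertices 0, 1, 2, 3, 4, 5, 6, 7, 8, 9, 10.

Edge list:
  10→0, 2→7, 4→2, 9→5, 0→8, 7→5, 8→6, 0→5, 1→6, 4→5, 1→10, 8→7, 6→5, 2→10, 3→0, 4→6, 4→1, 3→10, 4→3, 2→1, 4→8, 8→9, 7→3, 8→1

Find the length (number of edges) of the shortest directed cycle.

4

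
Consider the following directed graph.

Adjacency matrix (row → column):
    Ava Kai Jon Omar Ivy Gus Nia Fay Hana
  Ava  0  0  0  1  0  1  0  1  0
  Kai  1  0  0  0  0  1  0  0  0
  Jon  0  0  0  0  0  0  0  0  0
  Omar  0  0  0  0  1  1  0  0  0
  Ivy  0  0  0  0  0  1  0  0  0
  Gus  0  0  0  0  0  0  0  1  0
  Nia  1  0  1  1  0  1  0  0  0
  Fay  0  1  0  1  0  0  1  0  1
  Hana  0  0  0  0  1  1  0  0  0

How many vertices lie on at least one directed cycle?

A vertex is on a directed cycle iff it belongs to a strongly connected component of size ≥ 2 (or has a self-loop).
The vertices on cycles are {Ava, Fay, Gus, Ivy, Kai, Nia, Hana, Omar} — 8 in total.

8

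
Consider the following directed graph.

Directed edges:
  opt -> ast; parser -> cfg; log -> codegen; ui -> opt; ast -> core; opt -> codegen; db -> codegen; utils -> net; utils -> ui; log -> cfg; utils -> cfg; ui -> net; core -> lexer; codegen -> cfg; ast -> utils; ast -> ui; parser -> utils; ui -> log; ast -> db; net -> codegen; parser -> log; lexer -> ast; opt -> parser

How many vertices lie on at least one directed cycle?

A vertex is on a directed cycle iff it belongs to a strongly connected component of size ≥ 2 (or has a self-loop).
The vertices on cycles are {ui, ast, opt, core, lexer, utils, parser} — 7 in total.

7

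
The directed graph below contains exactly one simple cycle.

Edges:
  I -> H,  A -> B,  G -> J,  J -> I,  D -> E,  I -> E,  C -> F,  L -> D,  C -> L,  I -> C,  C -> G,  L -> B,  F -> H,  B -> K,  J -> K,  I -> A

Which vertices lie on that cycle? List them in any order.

C, G, I, J

DFS with gray/black marking from I:
I gray
  H gray
  H black
  A gray
    B gray
      K gray
      K black
    B black
  A black
  E gray
  E black
  C gray
    F gray
      F→H: H black — skip
    F black
    G gray
      J gray
        J→I: I is gray → back edge
Back edge closes the cycle I → C → G → J → I; its vertices are {C, G, I, J}.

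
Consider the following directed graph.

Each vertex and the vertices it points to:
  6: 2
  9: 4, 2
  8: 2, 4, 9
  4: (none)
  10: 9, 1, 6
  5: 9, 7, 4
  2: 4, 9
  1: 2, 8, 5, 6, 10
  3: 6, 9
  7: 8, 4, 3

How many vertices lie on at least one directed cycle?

4

A vertex is on a directed cycle iff it belongs to a strongly connected component of size ≥ 2 (or has a self-loop).
The vertices on cycles are {1, 2, 9, 10} — 4 in total.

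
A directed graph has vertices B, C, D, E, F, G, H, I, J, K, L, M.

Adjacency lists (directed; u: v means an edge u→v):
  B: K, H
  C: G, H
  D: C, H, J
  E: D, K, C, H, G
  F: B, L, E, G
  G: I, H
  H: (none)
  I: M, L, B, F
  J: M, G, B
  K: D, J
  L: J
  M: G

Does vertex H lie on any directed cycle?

No

H lies on a cycle iff there is a path from H back to itself.
Exploring from H, it never reaches itself; equivalently, its strongly connected component is a singleton.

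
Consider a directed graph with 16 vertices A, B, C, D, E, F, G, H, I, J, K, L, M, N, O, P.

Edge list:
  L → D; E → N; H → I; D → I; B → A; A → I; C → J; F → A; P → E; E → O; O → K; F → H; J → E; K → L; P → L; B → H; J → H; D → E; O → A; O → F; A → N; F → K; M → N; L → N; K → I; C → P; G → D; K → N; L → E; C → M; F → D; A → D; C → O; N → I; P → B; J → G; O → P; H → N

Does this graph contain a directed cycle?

DFS with white/gray/black marking, starting from C:
C gray
  M gray
    N gray
      I gray
      I black
    N black
  M black
  P gray
    E gray
      O gray
        O→P: P is gray → back edge
Back edge found, so a cycle exists: P → E → O → P.

Yes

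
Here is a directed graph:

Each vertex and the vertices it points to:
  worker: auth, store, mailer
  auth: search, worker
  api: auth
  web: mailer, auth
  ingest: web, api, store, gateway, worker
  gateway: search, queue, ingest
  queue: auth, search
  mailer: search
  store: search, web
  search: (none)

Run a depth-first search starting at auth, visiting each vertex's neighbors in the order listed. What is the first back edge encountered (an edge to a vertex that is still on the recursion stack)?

worker->auth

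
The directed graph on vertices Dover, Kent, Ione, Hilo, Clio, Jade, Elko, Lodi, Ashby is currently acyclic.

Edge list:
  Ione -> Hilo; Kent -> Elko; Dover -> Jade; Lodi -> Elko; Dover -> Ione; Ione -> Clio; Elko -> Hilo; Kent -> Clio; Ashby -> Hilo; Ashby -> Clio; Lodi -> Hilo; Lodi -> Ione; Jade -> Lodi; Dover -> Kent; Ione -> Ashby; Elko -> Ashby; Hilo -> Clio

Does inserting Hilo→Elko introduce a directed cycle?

Yes

Adding Hilo→Elko creates a cycle iff Elko can already reach Hilo.
Path from Elko: Elko → Hilo.
So Elko → … → Hilo → Elko is a cycle.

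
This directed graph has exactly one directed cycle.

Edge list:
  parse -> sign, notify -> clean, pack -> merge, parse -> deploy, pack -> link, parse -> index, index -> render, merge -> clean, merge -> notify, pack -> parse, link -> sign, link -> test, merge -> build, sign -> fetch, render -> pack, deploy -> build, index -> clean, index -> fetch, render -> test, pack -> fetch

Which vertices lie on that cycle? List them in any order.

DFS with gray/black marking from pack:
pack gray
  link gray
    test gray
    test black
    sign gray
      fetch gray
      fetch black
    sign black
  link black
  pack→fetch: fetch black — skip
  merge gray
    clean gray
    clean black
    build gray
    build black
    notify gray
      notify→clean: clean black — skip
    notify black
  merge black
  parse gray
    deploy gray
      deploy→build: build black — skip
    deploy black
    parse→sign: sign black — skip
    index gray
      index→clean: clean black — skip
      render gray
        render→test: test black — skip
        render→pack: pack is gray → back edge
Back edge closes the cycle pack → parse → index → render → pack; its vertices are {pack, index, parse, render}.

pack, index, parse, render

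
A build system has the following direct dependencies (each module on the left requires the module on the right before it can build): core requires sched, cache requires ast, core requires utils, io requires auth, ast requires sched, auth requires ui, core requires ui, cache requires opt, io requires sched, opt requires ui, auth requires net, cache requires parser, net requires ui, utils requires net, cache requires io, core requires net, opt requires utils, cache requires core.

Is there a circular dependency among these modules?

No

DFS with white/gray/black marking, starting from ui:
ui gray
ui black
auth gray
  net gray
    net→ui: ui black — skip
  net black
  auth→ui: ui black — skip
auth black
sched gray
sched black
parser gray
parser black
core gray
  core→net: net black — skip
  core→sched: sched black — skip
  utils gray
    utils→net: net black — skip
  utils black
  core→ui: ui black — skip
core black
opt gray
  opt→utils: utils black — skip
  opt→ui: ui black — skip
opt black
cache gray
  cache→opt: opt black — skip
  cache→parser: parser black — skip
  cache→core: core black — skip
  ast gray
    ast→sched: sched black — skip
  ast black
  io gray
    io→auth: auth black — skip
    io→sched: sched black — skip
  io black
cache black
Every edge goes to a white or black vertex — no back edge, so the graph is acyclic.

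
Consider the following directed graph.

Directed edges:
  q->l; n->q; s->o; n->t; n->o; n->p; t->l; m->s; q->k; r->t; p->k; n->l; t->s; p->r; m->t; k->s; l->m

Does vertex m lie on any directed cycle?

Yes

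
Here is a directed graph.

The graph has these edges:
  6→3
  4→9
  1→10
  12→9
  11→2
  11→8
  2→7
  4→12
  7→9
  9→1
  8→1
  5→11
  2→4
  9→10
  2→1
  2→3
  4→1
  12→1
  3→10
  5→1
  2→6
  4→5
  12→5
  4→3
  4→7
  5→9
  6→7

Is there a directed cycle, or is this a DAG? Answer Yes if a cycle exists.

DFS with white/gray/black marking, starting from 8:
8 gray
  1 gray
    10 gray
    10 black
  1 black
8 black
5 gray
  11 gray
    11→8: 8 black — skip
    2 gray
      7 gray
        9 gray
          9→10: 10 black — skip
          9→1: 1 black — skip
        9 black
      7 black
      4 gray
        4→7: 7 black — skip
        4→1: 1 black — skip
        3 gray
          3→10: 10 black — skip
        3 black
        4→9: 9 black — skip
        4→5: 5 is gray → back edge
Back edge found, so a cycle exists: 5 → 11 → 2 → 4 → 5.

Yes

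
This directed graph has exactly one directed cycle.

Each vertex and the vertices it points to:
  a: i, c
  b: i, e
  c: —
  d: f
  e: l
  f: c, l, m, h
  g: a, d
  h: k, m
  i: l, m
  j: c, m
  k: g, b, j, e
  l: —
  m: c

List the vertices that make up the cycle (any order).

DFS with gray/black marking from h:
h gray
  k gray
    g gray
      a gray
        i gray
          l gray
          l black
          m gray
            c gray
            c black
          m black
        i black
        a→c: c black — skip
      a black
      d gray
        f gray
          f→c: c black — skip
          f→l: l black — skip
          f→m: m black — skip
          f→h: h is gray → back edge
Back edge closes the cycle h → k → g → d → f → h; its vertices are {d, f, g, h, k}.

d, f, g, h, k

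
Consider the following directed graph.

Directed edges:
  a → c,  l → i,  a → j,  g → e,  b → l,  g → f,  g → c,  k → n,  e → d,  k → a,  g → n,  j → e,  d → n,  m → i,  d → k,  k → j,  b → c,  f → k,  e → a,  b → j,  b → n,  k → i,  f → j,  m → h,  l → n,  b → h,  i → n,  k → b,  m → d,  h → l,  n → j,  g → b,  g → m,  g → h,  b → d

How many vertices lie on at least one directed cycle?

A vertex is on a directed cycle iff it belongs to a strongly connected component of size ≥ 2 (or has a self-loop).
The vertices on cycles are {a, b, d, e, h, i, j, k, l, n} — 10 in total.

10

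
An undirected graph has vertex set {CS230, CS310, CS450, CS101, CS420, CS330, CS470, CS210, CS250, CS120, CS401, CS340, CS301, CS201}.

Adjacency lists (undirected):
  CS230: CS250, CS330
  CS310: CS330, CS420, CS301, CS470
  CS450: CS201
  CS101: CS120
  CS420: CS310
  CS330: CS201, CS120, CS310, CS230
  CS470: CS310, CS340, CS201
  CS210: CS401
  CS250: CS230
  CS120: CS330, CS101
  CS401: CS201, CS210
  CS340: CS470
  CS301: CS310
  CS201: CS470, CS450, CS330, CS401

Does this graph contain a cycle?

Yes

DFS, tracking each vertex's parent; an edge to a visited non-parent vertex closes a cycle.
Start from CS340:
visit CS340 (parent –)
  visit CS470 (parent CS340)
    visit CS310 (parent CS470)
      visit CS330 (parent CS310)
        visit CS201 (parent CS330)
          CS201–CS470: CS470 visited and ≠ parent → cycle
Cycle: CS470 – CS310 – CS330 – CS201 – CS470.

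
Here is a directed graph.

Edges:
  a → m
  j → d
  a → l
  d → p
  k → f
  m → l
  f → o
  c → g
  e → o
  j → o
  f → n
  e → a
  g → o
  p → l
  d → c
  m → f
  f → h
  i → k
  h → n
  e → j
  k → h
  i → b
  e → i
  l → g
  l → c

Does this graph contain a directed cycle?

No

DFS with white/gray/black marking, starting from h:
h gray
  n gray
  n black
h black
d gray
  p gray
    l gray
      g gray
        o gray
        o black
      g black
      c gray
        c→g: g black — skip
      c black
    l black
  p black
  d→c: c black — skip
d black
k gray
  k→h: h black — skip
  f gray
    f→o: o black — skip
    f→h: h black — skip
    f→n: n black — skip
  f black
k black
i gray
  i→k: k black — skip
  b gray
  b black
i black
e gray
  a gray
    a→l: l black — skip
    m gray
      m→f: f black — skip
      m→l: l black — skip
    m black
  a black
  e→i: i black — skip
  j gray
    j→d: d black — skip
    j→o: o black — skip
  j black
  e→o: o black — skip
e black
Every edge goes to a white or black vertex — no back edge, so the graph is acyclic.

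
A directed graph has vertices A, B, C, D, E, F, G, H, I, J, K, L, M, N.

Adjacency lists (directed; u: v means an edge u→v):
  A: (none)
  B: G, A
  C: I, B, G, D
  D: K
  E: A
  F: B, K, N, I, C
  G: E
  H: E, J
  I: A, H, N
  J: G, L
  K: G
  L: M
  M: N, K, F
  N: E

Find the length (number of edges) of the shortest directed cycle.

For each vertex v, BFS finds the shortest path from v back to v.
The shortest such closed walk is L → M → F → I → H → J → L, length 6.

6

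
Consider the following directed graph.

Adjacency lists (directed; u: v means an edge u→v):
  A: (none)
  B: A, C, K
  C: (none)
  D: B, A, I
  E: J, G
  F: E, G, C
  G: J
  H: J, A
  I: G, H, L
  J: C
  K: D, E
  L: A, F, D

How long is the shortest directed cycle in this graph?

For each vertex v, BFS finds the shortest path from v back to v.
The shortest such closed walk is D → B → K → D, length 3.

3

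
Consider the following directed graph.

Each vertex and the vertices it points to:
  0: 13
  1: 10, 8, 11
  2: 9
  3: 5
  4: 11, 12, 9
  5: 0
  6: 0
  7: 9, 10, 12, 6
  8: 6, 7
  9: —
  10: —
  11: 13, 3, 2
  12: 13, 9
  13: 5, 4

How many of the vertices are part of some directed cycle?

A vertex is on a directed cycle iff it belongs to a strongly connected component of size ≥ 2 (or has a self-loop).
The vertices on cycles are {0, 3, 4, 5, 11, 12, 13} — 7 in total.

7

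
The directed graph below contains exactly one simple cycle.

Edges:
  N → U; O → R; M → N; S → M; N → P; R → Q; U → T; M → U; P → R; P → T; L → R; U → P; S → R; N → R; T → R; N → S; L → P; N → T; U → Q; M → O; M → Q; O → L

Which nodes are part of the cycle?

M, N, S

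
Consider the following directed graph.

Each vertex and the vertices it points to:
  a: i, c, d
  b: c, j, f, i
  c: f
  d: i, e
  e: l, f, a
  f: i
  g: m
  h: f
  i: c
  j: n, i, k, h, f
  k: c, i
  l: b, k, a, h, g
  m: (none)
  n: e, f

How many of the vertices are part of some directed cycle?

10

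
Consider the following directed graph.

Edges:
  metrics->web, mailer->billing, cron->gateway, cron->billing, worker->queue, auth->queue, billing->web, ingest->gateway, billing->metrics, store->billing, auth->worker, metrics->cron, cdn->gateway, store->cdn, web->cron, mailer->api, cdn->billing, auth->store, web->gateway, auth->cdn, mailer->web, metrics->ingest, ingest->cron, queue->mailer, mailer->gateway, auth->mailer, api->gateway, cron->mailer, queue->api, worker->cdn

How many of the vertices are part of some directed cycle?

A vertex is on a directed cycle iff it belongs to a strongly connected component of size ≥ 2 (or has a self-loop).
The vertices on cycles are {web, cron, ingest, mailer, billing, metrics} — 6 in total.

6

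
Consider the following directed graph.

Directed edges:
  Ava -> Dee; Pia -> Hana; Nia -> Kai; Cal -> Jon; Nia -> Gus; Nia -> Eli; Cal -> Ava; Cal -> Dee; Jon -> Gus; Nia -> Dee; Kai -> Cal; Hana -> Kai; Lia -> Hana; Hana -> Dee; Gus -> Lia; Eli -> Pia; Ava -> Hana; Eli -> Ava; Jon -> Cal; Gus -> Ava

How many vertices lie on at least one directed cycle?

A vertex is on a directed cycle iff it belongs to a strongly connected component of size ≥ 2 (or has a self-loop).
The vertices on cycles are {Ava, Cal, Gus, Jon, Kai, Lia, Hana} — 7 in total.

7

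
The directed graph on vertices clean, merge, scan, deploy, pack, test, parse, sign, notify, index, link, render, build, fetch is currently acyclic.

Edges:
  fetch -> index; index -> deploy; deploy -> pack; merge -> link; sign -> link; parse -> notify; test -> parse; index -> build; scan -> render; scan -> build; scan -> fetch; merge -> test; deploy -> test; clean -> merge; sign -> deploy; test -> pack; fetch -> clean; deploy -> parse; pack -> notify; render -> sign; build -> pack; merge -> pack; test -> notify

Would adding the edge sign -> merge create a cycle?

No

Adding sign→merge creates a cycle iff merge can already reach sign.
Explore from merge: no path reaches sign. The graph stays acyclic.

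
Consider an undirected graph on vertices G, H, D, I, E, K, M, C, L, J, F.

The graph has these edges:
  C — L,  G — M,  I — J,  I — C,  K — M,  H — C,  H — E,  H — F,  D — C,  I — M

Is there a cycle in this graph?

No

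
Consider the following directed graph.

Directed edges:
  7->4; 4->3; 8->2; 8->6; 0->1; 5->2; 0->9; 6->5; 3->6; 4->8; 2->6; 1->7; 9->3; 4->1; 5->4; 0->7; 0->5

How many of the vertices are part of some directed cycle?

8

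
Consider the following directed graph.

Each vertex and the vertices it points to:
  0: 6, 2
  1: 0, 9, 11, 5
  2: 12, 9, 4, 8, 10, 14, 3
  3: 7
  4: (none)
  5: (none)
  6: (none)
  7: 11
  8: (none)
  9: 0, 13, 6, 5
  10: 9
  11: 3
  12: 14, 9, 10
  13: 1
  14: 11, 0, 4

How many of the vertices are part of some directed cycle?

A vertex is on a directed cycle iff it belongs to a strongly connected component of size ≥ 2 (or has a self-loop).
The vertices on cycles are {0, 1, 2, 3, 7, 9, 10, 11, 12, 13, 14} — 11 in total.

11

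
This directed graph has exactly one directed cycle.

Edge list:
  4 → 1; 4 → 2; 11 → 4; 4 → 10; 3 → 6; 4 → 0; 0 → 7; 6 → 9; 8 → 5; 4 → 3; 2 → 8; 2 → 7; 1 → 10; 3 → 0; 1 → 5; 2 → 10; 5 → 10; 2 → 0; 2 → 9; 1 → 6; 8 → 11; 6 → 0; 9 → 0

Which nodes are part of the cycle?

DFS with gray/black marking from 4:
4 gray
  1 gray
    10 gray
    10 black
    5 gray
      5→10: 10 black — skip
    5 black
    6 gray
      9 gray
        0 gray
          7 gray
          7 black
        0 black
      9 black
      6→0: 0 black — skip
    6 black
  1 black
  4→0: 0 black — skip
  4→10: 10 black — skip
  2 gray
    2→9: 9 black — skip
    2→10: 10 black — skip
    2→7: 7 black — skip
    8 gray
      11 gray
        11→4: 4 is gray → back edge
Back edge closes the cycle 4 → 2 → 8 → 11 → 4; its vertices are {2, 4, 8, 11}.

2, 4, 8, 11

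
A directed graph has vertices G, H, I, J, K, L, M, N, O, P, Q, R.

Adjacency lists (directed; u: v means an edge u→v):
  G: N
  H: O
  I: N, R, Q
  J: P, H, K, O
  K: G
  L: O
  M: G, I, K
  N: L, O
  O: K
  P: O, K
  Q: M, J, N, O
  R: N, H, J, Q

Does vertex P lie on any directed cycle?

P lies on a cycle iff there is a path from P back to itself.
Exploring from P, it never reaches itself; equivalently, its strongly connected component is a singleton.

No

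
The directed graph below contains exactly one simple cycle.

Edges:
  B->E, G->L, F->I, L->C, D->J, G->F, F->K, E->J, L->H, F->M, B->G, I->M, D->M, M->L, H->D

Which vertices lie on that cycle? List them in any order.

DFS with gray/black marking from L:
L gray
  H gray
    D gray
      J gray
      J black
      M gray
        M→L: L is gray → back edge
Back edge closes the cycle L → H → D → M → L; its vertices are {D, H, L, M}.

D, H, L, M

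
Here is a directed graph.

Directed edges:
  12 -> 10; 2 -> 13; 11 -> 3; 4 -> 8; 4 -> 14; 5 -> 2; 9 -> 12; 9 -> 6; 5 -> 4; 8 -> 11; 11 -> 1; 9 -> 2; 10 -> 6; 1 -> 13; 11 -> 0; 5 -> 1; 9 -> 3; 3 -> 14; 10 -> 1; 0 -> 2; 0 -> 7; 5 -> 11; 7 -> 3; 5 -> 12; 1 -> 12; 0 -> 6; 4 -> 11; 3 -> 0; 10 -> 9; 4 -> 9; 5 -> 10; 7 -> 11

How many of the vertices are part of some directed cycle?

8

A vertex is on a directed cycle iff it belongs to a strongly connected component of size ≥ 2 (or has a self-loop).
The vertices on cycles are {0, 1, 3, 7, 9, 10, 11, 12} — 8 in total.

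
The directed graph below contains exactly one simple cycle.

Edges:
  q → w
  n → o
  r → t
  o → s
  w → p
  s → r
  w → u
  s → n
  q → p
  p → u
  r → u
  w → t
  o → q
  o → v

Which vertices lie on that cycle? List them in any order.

DFS with gray/black marking from o:
o gray
  q gray
    w gray
      t gray
      t black
      p gray
        u gray
        u black
      p black
      w→u: u black — skip
    w black
    q→p: p black — skip
  q black
  v gray
  v black
  s gray
    n gray
      n→o: o is gray → back edge
Back edge closes the cycle o → s → n → o; its vertices are {n, o, s}.

n, o, s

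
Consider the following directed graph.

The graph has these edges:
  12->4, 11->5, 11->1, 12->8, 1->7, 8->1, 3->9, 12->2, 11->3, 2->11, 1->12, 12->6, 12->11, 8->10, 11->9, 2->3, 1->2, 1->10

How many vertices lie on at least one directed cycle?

A vertex is on a directed cycle iff it belongs to a strongly connected component of size ≥ 2 (or has a self-loop).
The vertices on cycles are {1, 2, 8, 11, 12} — 5 in total.

5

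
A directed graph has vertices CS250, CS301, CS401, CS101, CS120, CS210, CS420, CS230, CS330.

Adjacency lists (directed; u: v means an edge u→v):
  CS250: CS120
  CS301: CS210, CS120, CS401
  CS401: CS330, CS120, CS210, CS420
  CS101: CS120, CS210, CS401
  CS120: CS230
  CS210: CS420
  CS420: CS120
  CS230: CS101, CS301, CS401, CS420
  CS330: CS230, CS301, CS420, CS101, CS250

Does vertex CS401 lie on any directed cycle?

Yes

CS401 is on a cycle iff CS401 can reach itself via ≥1 edge.
CS401 → CS330 → CS230 → CS401 — yes.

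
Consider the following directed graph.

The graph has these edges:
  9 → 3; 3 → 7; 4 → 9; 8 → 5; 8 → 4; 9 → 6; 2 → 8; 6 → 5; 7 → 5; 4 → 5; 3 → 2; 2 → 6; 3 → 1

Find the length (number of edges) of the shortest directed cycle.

For each vertex v, BFS finds the shortest path from v back to v.
The shortest such closed walk is 3 → 2 → 8 → 4 → 9 → 3, length 5.

5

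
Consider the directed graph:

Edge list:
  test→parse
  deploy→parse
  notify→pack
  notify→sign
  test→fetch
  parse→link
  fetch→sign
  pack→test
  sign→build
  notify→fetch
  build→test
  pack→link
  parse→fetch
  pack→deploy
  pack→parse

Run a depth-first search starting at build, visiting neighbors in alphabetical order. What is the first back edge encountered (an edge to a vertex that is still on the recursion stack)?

DFS from build (visiting neighbors in alphabetical order); mark gray on enter, black on exit:
build gray
  test gray
    fetch gray
      sign gray
        sign→build: build is gray → back edge
First back edge: sign → build.

sign->build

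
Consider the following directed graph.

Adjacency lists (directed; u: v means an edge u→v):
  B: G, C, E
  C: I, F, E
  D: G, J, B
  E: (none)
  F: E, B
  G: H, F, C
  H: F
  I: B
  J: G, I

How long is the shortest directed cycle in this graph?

3

For each vertex v, BFS finds the shortest path from v back to v.
The shortest such closed walk is G → F → B → G, length 3.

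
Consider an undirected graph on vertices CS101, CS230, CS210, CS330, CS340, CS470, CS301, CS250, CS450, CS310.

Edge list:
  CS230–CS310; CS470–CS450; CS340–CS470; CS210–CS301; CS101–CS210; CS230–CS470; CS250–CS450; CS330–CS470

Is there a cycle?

No

DFS, tracking each vertex's parent; an edge to a visited non-parent vertex closes a cycle.
Start from CS470:
visit CS470 (parent –)
  visit CS340 (parent CS470)
    CS340–CS470: parent, skip
  visit CS330 (parent CS470)
    CS330–CS470: parent, skip
  visit CS450 (parent CS470)
    CS450–CS470: parent, skip
    visit CS250 (parent CS450)
      CS250–CS450: parent, skip
  visit CS230 (parent CS470)
    CS230–CS470: parent, skip
    visit CS310 (parent CS230)
      CS310–CS230: parent, skip
visit CS101 (parent –)
  visit CS210 (parent CS101)
    visit CS301 (parent CS210)
      CS301–CS210: parent, skip
    CS210–CS101: parent, skip
No non-parent visited neighbor found — the graph is a forest.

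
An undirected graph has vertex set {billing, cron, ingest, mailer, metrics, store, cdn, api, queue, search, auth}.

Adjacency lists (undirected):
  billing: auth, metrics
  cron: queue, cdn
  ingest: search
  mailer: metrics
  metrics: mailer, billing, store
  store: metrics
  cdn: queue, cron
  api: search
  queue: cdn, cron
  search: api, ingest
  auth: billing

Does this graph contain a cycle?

DFS, tracking each vertex's parent; an edge to a visited non-parent vertex closes a cycle.
Start from ingest:
visit ingest (parent –)
  visit search (parent ingest)
    visit api (parent search)
      api–search: parent, skip
    search–ingest: parent, skip
visit billing (parent –)
  visit auth (parent billing)
    auth–billing: parent, skip
  visit metrics (parent billing)
    visit mailer (parent metrics)
      mailer–metrics: parent, skip
    metrics–billing: parent, skip
    visit store (parent metrics)
      store–metrics: parent, skip
visit cron (parent –)
  visit queue (parent cron)
    visit cdn (parent queue)
      cdn–queue: parent, skip
      cdn–cron: cron visited and ≠ parent → cycle
Cycle: cron – queue – cdn – cron.

Yes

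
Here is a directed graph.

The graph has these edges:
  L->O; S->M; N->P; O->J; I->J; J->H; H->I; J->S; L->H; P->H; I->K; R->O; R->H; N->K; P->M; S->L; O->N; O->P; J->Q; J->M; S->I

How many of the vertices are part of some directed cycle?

A vertex is on a directed cycle iff it belongs to a strongly connected component of size ≥ 2 (or has a self-loop).
The vertices on cycles are {H, I, J, L, N, O, P, S} — 8 in total.

8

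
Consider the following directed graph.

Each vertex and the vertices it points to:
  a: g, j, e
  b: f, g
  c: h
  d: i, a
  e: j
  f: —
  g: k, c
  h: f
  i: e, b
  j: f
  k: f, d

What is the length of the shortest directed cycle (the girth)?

4

For each vertex v, BFS finds the shortest path from v back to v.
The shortest such closed walk is d → a → g → k → d, length 4.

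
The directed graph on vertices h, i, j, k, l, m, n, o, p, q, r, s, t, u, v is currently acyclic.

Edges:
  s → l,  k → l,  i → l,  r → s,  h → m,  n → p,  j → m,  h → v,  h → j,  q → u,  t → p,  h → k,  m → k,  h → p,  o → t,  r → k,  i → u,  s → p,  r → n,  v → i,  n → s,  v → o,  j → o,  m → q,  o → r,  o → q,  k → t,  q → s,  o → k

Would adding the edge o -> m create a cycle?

Adding o→m creates a cycle iff m can already reach o.
Explore from m: no path reaches o. The graph stays acyclic.

No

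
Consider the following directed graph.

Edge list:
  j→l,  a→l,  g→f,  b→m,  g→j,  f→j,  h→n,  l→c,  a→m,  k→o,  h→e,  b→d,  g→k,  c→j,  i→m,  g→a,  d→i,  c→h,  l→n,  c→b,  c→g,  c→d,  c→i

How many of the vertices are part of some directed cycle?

A vertex is on a directed cycle iff it belongs to a strongly connected component of size ≥ 2 (or has a self-loop).
The vertices on cycles are {a, c, f, g, j, l} — 6 in total.

6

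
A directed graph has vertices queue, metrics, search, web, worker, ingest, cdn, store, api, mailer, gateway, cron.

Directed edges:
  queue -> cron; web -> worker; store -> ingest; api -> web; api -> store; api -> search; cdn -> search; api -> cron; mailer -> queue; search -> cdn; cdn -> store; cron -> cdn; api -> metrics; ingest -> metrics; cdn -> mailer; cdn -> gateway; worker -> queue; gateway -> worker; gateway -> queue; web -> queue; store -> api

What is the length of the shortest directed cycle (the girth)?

For each vertex v, BFS finds the shortest path from v back to v.
The shortest such closed walk is api → store → api, length 2.

2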